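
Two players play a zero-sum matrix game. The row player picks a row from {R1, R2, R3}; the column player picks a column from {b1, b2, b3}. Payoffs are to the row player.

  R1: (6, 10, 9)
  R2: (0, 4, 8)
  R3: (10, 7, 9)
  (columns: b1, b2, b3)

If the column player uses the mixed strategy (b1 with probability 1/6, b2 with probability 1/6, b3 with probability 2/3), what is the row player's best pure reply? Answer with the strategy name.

R3

Expected payoff of R1: (1/6)·6 + (1/6)·10 + (2/3)·9 = 26/3.
Expected payoff of R2: (1/6)·0 + (1/6)·4 + (2/3)·8 = 6.
Expected payoff of R3: (1/6)·10 + (1/6)·7 + (2/3)·9 = 53/6.
The largest is 53/6, so the row player's best response is R3.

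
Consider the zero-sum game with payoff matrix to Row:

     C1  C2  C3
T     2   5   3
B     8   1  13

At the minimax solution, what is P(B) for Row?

3/10

Row minima: T → 2, B → 1; maximin = 2.
Column maxima: C1 → 8, C2 → 5, C3 → 13; minimax = 5.
2 ≠ 5, so there is no saddle point; optimal play is mixed.
C3 is strictly dominated by C1 (it gives Row strictly more in every row), so Column never plays it.
On the remaining 2×2 (T, B vs C1, C2):
Let Row play T with probability p. Expected payoff against C1: 2p + 8(1−p) = −6p + 8; against C2: 5p + 1(1−p) = 4p + 1.
Setting these equal: −6p + 8 = 4p + 1 ⇒ −10p = -7 ⇒ p = 7/10, and the value is (-6)·(7/10) + 8 = 19/5.
For Column: with q = P(C1), equating T's and B's payoffs gives −3q + 5 = 7q + 1 ⇒ q = 2/5.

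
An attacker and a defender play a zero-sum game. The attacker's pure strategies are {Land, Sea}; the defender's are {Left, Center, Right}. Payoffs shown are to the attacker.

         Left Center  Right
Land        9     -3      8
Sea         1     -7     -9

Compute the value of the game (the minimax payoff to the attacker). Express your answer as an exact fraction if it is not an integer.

-3

Row minima: Land → -3, Sea → -9; maximin = -3.
Column maxima: Left → 9, Center → -3, Right → 8; minimax = -3.
Since maximin = minimax = -3, there is a saddle point and the value is -3.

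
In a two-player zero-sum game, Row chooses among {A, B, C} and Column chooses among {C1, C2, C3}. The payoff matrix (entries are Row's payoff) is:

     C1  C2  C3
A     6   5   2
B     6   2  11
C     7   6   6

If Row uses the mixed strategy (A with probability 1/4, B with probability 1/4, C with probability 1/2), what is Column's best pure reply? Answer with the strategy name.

If Column plays C1, Row's expected payoff is (1/4)·6 + (1/4)·6 + (1/2)·7 = 13/2.
If Column plays C2, Row's expected payoff is (1/4)·5 + (1/4)·2 + (1/2)·6 = 19/4.
If Column plays C3, Row's expected payoff is (1/4)·2 + (1/4)·11 + (1/2)·6 = 25/4.
Column minimizes Row's payoff; the smallest is 19/4, so the best response is C2.

C2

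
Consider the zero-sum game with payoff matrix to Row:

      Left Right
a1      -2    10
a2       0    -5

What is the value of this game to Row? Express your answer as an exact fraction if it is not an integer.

-10/17

Row minima: a1 → -2, a2 → -5; maximin = -2.
Column maxima: Left → 0, Right → 10; minimax = 0.
-2 ≠ 0, so there is no saddle point; optimal play is mixed.
Let Row play a1 with probability p. Expected payoff against Left: (-2)p + 0(1−p) = −2p; against Right: 10p + (-5)(1−p) = 15p − 5.
Setting these equal: −2p = 15p − 5 ⇒ −17p = -5 ⇒ p = 5/17, and the value is (-2)·(5/17) = -10/17.
For Column: with q = P(Left), equating a1's and a2's payoffs gives −12q + 10 = 5q − 5 ⇒ q = 15/17.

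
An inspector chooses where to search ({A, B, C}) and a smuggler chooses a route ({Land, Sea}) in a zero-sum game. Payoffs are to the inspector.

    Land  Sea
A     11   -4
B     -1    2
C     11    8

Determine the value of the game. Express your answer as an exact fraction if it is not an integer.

Row minima: A → -4, B → -1, C → 8; maximin = 8.
Column maxima: Land → 11, Sea → 8; minimax = 8.
Since maximin = minimax = 8, there is a saddle point and the value is 8.

8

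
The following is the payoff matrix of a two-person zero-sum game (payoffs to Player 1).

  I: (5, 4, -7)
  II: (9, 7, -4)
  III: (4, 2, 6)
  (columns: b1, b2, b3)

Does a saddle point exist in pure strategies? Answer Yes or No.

No

Row minima: I → -7, II → -4, III → 2; maximin = 2.
Column maxima: b1 → 9, b2 → 7, b3 → 6; minimax = 6.
2 ≠ 6, so no pure-strategy equilibrium exists.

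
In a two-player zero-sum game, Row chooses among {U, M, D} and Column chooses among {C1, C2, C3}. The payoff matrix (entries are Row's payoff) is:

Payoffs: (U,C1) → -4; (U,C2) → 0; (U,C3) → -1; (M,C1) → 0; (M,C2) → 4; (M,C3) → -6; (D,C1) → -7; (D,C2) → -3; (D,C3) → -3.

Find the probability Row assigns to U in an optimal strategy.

2/3

Row minima: U → -4, M → -6, D → -7; maximin = -4.
Column maxima: C1 → 0, C2 → 4, C3 → -1; minimax = -1.
-4 ≠ -1, so there is no saddle point; optimal play is mixed.
D is strictly dominated by U, so Row never plays it.
C2 is strictly dominated by C1 (it gives Row strictly more in every row), so Column never plays it.
On the remaining 2×2 (U, M vs C1, C3):
Let Row play U with probability p. Expected payoff against C1: (-4)p + 0(1−p) = −4p; against C3: (-1)p + (-6)(1−p) = 5p − 6.
Setting these equal: −4p = 5p − 6 ⇒ −9p = -6 ⇒ p = 2/3, and the value is (-4)·(2/3) = -8/3.
For Column: with q = P(C1), equating U's and M's payoffs gives −3q − 1 = 6q − 6 ⇒ q = 5/9.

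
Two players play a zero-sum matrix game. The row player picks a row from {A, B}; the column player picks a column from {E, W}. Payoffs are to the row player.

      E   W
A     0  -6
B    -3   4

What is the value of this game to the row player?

Row minima: A → -6, B → -3; maximin = -3.
Column maxima: E → 0, W → 4; minimax = 0.
-3 ≠ 0, so there is no saddle point; optimal play is mixed.
Let the row player play A with probability p. Expected payoff against E: 0p + (-3)(1−p) = 3p − 3; against W: (-6)p + 4(1−p) = −10p + 4.
Setting these equal: 3p − 3 = −10p + 4 ⇒ 13p = 7 ⇒ p = 7/13, and the value is (3)·(7/13) − 3 = -18/13.
For the column player: with q = P(E), equating A's and B's payoffs gives 6q − 6 = −7q + 4 ⇒ q = 10/13.

-18/13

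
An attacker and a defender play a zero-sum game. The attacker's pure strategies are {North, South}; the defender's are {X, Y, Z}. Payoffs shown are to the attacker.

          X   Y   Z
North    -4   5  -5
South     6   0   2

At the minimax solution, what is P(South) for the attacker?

5/6

Row minima: North → -5, South → 0; maximin = 0.
Column maxima: X → 6, Y → 5, Z → 2; minimax = 2.
0 ≠ 2, so there is no saddle point; optimal play is mixed.
X is strictly dominated by Z (it gives the attacker strictly more in every row), so the defender never plays it.
On the remaining 2×2 (North, South vs Y, Z):
Let the attacker play North with probability p. Expected payoff against Y: 5p + 0(1−p) = 5p; against Z: (-5)p + 2(1−p) = −7p + 2.
Setting these equal: 5p = −7p + 2 ⇒ 12p = 2 ⇒ p = 1/6, and the value is (5)·(1/6) = 5/6.
For the defender: with q = P(Y), equating North's and South's payoffs gives 10q − 5 = −2q + 2 ⇒ q = 7/12.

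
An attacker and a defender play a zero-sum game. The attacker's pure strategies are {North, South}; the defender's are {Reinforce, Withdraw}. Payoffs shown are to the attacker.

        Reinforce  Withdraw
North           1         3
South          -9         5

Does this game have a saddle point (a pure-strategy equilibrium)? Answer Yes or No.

Row minima: North → 1, South → -9; maximin = 1.
Column maxima: Reinforce → 1, Withdraw → 5; minimax = 1.
maximin = minimax = 1, so a saddle point exists.

Yes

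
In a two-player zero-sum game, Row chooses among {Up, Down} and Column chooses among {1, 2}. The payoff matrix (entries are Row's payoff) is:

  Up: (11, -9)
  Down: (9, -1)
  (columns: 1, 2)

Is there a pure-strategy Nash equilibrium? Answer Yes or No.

Row minima: Up → -9, Down → -1; maximin = -1.
Column maxima: 1 → 11, 2 → -1; minimax = -1.
maximin = minimax = -1, so a saddle point exists.

Yes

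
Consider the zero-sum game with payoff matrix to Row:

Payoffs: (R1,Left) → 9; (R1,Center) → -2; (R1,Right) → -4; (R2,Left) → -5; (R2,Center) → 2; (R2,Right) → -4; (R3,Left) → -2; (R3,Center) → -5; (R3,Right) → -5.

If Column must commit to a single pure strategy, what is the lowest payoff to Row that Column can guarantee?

-4

Column maxima: Left → 9, Center → 2, Right → -4.
The smallest of these is -4.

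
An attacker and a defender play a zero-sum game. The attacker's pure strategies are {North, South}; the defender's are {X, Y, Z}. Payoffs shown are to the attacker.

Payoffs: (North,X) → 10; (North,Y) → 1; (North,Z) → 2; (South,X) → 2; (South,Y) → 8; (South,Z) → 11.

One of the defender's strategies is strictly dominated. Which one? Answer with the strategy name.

Y holds the attacker's payoff strictly below Z in every row: 1 < 2, 8 < 11.
So Z is strictly dominated for the defender.

Z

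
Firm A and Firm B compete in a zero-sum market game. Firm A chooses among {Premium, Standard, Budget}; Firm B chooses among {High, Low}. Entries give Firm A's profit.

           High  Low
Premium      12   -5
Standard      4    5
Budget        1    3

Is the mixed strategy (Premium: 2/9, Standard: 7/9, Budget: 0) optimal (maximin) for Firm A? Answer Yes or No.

Against High this mix gives (2/9)·12 + (7/9)·4 = 52/9.
Against Low this mix gives (2/9)·(-5) + (7/9)·5 = 25/9.
Firm B will play Low, holding Firm A to 25/9. Shifting weight toward the row that does better against Low would raise this floor (the equalizing mix achieves 40/9 against both Low and High), so the proposed strategy is not optimal.

No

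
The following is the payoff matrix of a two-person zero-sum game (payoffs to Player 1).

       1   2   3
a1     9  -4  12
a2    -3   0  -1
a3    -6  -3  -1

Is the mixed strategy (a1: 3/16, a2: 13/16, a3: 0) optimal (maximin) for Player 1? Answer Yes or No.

Against 1 this mix gives (3/16)·9 + (13/16)·(-3) = -3/4.
Against 2 this mix gives (3/16)·(-4) + (13/16)·0 = -3/4.
Against 3 this mix gives (3/16)·12 + (13/16)·(-1) = 23/16.
All of Player 2's active replies (1, 2) yield -3/4, and no column does worse for Player 1. The mix makes Player 2 indifferent and guarantees -3/4, so it is optimal.

Yes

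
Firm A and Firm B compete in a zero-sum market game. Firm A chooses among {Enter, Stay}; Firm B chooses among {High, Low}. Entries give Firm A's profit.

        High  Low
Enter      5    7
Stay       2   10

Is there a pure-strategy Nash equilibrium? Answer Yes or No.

Row minima: Enter → 5, Stay → 2; maximin = 5.
Column maxima: High → 5, Low → 10; minimax = 5.
maximin = minimax = 5, so a saddle point exists.

Yes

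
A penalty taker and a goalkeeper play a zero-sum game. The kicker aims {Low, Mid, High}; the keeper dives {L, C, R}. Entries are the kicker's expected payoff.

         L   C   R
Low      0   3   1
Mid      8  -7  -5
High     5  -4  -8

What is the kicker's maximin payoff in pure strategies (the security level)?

Row minima: Low → 0, Mid → -7, High → -8.
The best of these is 0.

0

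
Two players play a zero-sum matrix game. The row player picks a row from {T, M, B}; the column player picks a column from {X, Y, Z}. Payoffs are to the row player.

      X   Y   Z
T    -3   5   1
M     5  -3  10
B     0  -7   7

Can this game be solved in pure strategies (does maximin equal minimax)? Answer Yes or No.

Row minima: T → -3, M → -3, B → -7; maximin = -3.
Column maxima: X → 5, Y → 5, Z → 10; minimax = 5.
-3 ≠ 5, so no pure-strategy equilibrium exists.

No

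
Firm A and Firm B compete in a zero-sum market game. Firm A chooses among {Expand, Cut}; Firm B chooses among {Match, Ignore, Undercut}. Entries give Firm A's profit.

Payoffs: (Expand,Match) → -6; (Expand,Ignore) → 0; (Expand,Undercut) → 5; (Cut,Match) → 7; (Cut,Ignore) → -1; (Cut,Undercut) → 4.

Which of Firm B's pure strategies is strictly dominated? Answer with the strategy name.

Undercut

Ignore holds Firm A's payoff strictly below Undercut in every row: 0 < 5, -1 < 4.
So Undercut is strictly dominated for Firm B.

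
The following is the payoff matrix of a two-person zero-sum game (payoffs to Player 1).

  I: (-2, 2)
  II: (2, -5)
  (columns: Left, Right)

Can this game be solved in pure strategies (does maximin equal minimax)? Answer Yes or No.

Row minima: I → -2, II → -5; maximin = -2.
Column maxima: Left → 2, Right → 2; minimax = 2.
-2 ≠ 2, so no pure-strategy equilibrium exists.

No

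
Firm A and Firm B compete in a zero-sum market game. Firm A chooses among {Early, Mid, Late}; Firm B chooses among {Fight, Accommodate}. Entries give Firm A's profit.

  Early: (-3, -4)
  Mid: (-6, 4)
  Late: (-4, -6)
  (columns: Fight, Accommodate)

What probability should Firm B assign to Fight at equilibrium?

8/11

Row minima: Early → -4, Mid → -6, Late → -6; maximin = -4.
Column maxima: Fight → -3, Accommodate → 4; minimax = -3.
-4 ≠ -3, so there is no saddle point; optimal play is mixed.
Late is strictly dominated by Early, so Firm A never plays it.
On the remaining 2×2 (Early, Mid vs Fight, Accommodate):
Let Firm A play Early with probability p. Expected payoff against Fight: (-3)p + (-6)(1−p) = 3p − 6; against Accommodate: (-4)p + 4(1−p) = −8p + 4.
Setting these equal: 3p − 6 = −8p + 4 ⇒ 11p = 10 ⇒ p = 10/11, and the value is (3)·(10/11) − 6 = -36/11.
For Firm B: with q = P(Fight), equating Early's and Mid's payoffs gives q − 4 = −10q + 4 ⇒ q = 8/11.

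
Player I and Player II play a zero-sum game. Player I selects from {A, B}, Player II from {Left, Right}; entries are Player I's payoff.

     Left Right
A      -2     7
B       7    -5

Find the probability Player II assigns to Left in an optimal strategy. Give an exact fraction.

Row minima: A → -2, B → -5; maximin = -2.
Column maxima: Left → 7, Right → 7; minimax = 7.
-2 ≠ 7, so there is no saddle point; optimal play is mixed.
Let Player I play A with probability p. Expected payoff against Left: (-2)p + 7(1−p) = −9p + 7; against Right: 7p + (-5)(1−p) = 12p − 5.
Setting these equal: −9p + 7 = 12p − 5 ⇒ −21p = -12 ⇒ p = 4/7, and the value is (-9)·(4/7) + 7 = 13/7.
For Player II: with q = P(Left), equating A's and B's payoffs gives −9q + 7 = 12q − 5 ⇒ q = 4/7.

4/7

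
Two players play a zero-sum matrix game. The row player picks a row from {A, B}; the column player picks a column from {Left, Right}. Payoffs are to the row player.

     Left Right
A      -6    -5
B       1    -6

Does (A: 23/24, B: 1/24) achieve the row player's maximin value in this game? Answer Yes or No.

Against Left this mix gives (23/24)·(-6) + (1/24)·1 = -137/24.
Against Right this mix gives (23/24)·(-5) + (1/24)·(-6) = -121/24.
The column player will play Left, holding the row player to -137/24. Shifting weight toward the row that does better against Left would raise this floor (the equalizing mix achieves -41/8 against both Left and Right), so the proposed strategy is not optimal.

No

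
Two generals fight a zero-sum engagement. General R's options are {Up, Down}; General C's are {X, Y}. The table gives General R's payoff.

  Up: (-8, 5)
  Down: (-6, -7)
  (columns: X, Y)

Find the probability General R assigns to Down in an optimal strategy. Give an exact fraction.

13/14

Row minima: Up → -8, Down → -7; maximin = -7.
Column maxima: X → -6, Y → 5; minimax = -6.
-7 ≠ -6, so there is no saddle point; optimal play is mixed.
Let General R play Up with probability p. Expected payoff against X: (-8)p + (-6)(1−p) = −2p − 6; against Y: 5p + (-7)(1−p) = 12p − 7.
Setting these equal: −2p − 6 = 12p − 7 ⇒ −14p = -1 ⇒ p = 1/14, and the value is (-2)·(1/14) − 6 = -43/7.
For General C: with q = P(X), equating Up's and Down's payoffs gives −13q + 5 = q − 7 ⇒ q = 6/7.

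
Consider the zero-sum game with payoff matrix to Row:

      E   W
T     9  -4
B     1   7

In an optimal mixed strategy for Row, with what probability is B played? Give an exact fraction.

13/19

Row minima: T → -4, B → 1; maximin = 1.
Column maxima: E → 9, W → 7; minimax = 7.
1 ≠ 7, so there is no saddle point; optimal play is mixed.
Let Row play T with probability p. Expected payoff against E: 9p + 1(1−p) = 8p + 1; against W: (-4)p + 7(1−p) = −11p + 7.
Setting these equal: 8p + 1 = −11p + 7 ⇒ 19p = 6 ⇒ p = 6/19, and the value is (8)·(6/19) + 1 = 67/19.
For Column: with q = P(E), equating T's and B's payoffs gives 13q − 4 = −6q + 7 ⇒ q = 11/19.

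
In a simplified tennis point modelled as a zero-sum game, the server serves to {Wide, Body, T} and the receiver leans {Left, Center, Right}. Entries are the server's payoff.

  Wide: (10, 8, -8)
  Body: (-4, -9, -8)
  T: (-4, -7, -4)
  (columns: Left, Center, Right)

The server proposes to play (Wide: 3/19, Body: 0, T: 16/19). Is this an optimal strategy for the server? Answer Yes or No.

Against Left this mix gives (3/19)·10 + (16/19)·(-4) = -34/19.
Against Center this mix gives (3/19)·8 + (16/19)·(-7) = -88/19.
Against Right this mix gives (3/19)·(-8) + (16/19)·(-4) = -88/19.
All of the receiver's active replies (Center, Right) yield -88/19, and no column does worse for the server. The mix makes the receiver indifferent and guarantees -88/19, so it is optimal.

Yes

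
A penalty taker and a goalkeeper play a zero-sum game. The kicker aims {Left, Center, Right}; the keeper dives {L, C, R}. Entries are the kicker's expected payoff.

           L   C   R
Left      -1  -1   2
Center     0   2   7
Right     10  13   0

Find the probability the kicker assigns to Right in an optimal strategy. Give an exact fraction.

7/17

Row minima: Left → -1, Center → 0, Right → 0; maximin = 0.
Column maxima: L → 10, C → 13, R → 7; minimax = 7.
0 ≠ 7, so there is no saddle point; optimal play is mixed.
Left is strictly dominated by Center, so the kicker never plays it.
With Left eliminated, C is strictly dominated by L (it gives the kicker strictly more in every remaining row), so the keeper never plays it.
On the remaining 2×2 (Center, Right vs L, R):
Let the kicker play Center with probability p. Expected payoff against L: 0p + 10(1−p) = −10p + 10; against R: 7p + 0(1−p) = 7p.
Setting these equal: −10p + 10 = 7p ⇒ −17p = -10 ⇒ p = 10/17, and the value is (-10)·(10/17) + 10 = 70/17.
For the keeper: with q = P(L), equating Center's and Right's payoffs gives −7q + 7 = 10q ⇒ q = 7/17.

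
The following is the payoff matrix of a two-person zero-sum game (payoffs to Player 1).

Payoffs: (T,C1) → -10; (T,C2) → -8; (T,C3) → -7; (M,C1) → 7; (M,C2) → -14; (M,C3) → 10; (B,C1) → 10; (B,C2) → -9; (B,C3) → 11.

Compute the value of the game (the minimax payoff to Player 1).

-170/21

Row minima: T → -10, M → -14, B → -9; maximin = -9.
Column maxima: C1 → 10, C2 → -8, C3 → 11; minimax = -8.
-9 ≠ -8, so there is no saddle point; optimal play is mixed.
M is strictly dominated by B, so Player 1 never plays it.
C3 is strictly dominated by C1 (it gives Player 1 strictly more in every row), so Player 2 never plays it.
On the remaining 2×2 (T, B vs C1, C2):
Let Player 1 play T with probability p. Expected payoff against C1: (-10)p + 10(1−p) = −20p + 10; against C2: (-8)p + (-9)(1−p) = p − 9.
Setting these equal: −20p + 10 = p − 9 ⇒ −21p = -19 ⇒ p = 19/21, and the value is (-20)·(19/21) + 10 = -170/21.
For Player 2: with q = P(C1), equating T's and B's payoffs gives −2q − 8 = 19q − 9 ⇒ q = 1/21.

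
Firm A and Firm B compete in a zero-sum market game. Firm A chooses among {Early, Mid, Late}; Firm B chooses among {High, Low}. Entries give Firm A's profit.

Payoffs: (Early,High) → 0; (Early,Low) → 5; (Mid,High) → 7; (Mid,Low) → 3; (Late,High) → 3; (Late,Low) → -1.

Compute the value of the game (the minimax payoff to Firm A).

35/9

Row minima: Early → 0, Mid → 3, Late → -1; maximin = 3.
Column maxima: High → 7, Low → 5; minimax = 5.
3 ≠ 5, so there is no saddle point; optimal play is mixed.
Late is strictly dominated by Mid, so Firm A never plays it.
On the remaining 2×2 (Early, Mid vs High, Low):
Let Firm A play Early with probability p. Expected payoff against High: 0p + 7(1−p) = −7p + 7; against Low: 5p + 3(1−p) = 2p + 3.
Setting these equal: −7p + 7 = 2p + 3 ⇒ −9p = -4 ⇒ p = 4/9, and the value is (-7)·(4/9) + 7 = 35/9.
For Firm B: with q = P(High), equating Early's and Mid's payoffs gives −5q + 5 = 4q + 3 ⇒ q = 2/9.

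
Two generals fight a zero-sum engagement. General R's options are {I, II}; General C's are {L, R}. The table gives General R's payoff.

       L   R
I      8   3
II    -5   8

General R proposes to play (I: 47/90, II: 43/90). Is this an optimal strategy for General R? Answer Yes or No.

Against L this mix gives (47/90)·8 + (43/90)·(-5) = 161/90.
Against R this mix gives (47/90)·3 + (43/90)·8 = 97/18.
General C will play L, holding General R to 161/90. Shifting weight toward the row that does better against L would raise this floor (the equalizing mix achieves 79/18 against both L and R), so the proposed strategy is not optimal.

No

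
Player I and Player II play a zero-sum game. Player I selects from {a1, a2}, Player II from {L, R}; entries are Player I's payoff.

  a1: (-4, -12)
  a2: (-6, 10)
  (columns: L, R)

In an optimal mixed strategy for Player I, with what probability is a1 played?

Row minima: a1 → -12, a2 → -6; maximin = -6.
Column maxima: L → -4, R → 10; minimax = -4.
-6 ≠ -4, so there is no saddle point; optimal play is mixed.
Let Player I play a1 with probability p. Expected payoff against L: (-4)p + (-6)(1−p) = 2p − 6; against R: (-12)p + 10(1−p) = −22p + 10.
Setting these equal: 2p − 6 = −22p + 10 ⇒ 24p = 16 ⇒ p = 2/3, and the value is (2)·(2/3) − 6 = -14/3.
For Player II: with q = P(L), equating a1's and a2's payoffs gives 8q − 12 = −16q + 10 ⇒ q = 11/12.

2/3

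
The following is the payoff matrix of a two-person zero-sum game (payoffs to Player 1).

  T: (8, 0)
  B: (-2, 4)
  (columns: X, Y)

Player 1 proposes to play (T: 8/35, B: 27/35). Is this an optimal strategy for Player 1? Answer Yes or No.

Against X this mix gives (8/35)·8 + (27/35)·(-2) = 2/7.
Against Y this mix gives (8/35)·0 + (27/35)·4 = 108/35.
Player 2 will play X, holding Player 1 to 2/7. Shifting weight toward the row that does better against X would raise this floor (the equalizing mix achieves 16/7 against both X and Y), so the proposed strategy is not optimal.

No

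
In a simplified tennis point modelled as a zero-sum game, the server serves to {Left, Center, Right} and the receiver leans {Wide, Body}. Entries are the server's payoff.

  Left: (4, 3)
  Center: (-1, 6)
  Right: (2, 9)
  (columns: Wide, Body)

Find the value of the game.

15/4

Row minima: Left → 3, Center → -1, Right → 2; maximin = 3.
Column maxima: Wide → 4, Body → 9; minimax = 4.
3 ≠ 4, so there is no saddle point; optimal play is mixed.
Center is strictly dominated by Right, so the server never plays it.
On the remaining 2×2 (Left, Right vs Wide, Body):
Let the server play Left with probability p. Expected payoff against Wide: 4p + 2(1−p) = 2p + 2; against Body: 3p + 9(1−p) = −6p + 9.
Setting these equal: 2p + 2 = −6p + 9 ⇒ 8p = 7 ⇒ p = 7/8, and the value is (2)·(7/8) + 2 = 15/4.
For the receiver: with q = P(Wide), equating Left's and Right's payoffs gives q + 3 = −7q + 9 ⇒ q = 3/4.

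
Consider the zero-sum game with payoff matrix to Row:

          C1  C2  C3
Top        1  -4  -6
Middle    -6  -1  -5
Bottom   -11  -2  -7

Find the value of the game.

-41/8

Row minima: Top → -6, Middle → -6, Bottom → -11; maximin = -6.
Column maxima: C1 → 1, C2 → -1, C3 → -5; minimax = -5.
-6 ≠ -5, so there is no saddle point; optimal play is mixed.
Bottom is strictly dominated by Middle, so Row never plays it.
C2 is strictly dominated by C3 (it gives Row strictly more in every row), so Column never plays it.
On the remaining 2×2 (Top, Middle vs C1, C3):
Let Row play Top with probability p. Expected payoff against C1: 1p + (-6)(1−p) = 7p − 6; against C3: (-6)p + (-5)(1−p) = −p − 5.
Setting these equal: 7p − 6 = −p − 5 ⇒ 8p = 1 ⇒ p = 1/8, and the value is (7)·(1/8) − 6 = -41/8.
For Column: with q = P(C1), equating Top's and Middle's payoffs gives 7q − 6 = −q − 5 ⇒ q = 1/8.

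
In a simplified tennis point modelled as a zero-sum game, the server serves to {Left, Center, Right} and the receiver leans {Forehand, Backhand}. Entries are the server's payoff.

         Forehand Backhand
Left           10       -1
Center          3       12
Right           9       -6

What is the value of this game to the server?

123/20

Row minima: Left → -1, Center → 3, Right → -6; maximin = 3.
Column maxima: Forehand → 10, Backhand → 12; minimax = 10.
3 ≠ 10, so there is no saddle point; optimal play is mixed.
Right is strictly dominated by Left, so the server never plays it.
On the remaining 2×2 (Left, Center vs Forehand, Backhand):
Let the server play Left with probability p. Expected payoff against Forehand: 10p + 3(1−p) = 7p + 3; against Backhand: (-1)p + 12(1−p) = −13p + 12.
Setting these equal: 7p + 3 = −13p + 12 ⇒ 20p = 9 ⇒ p = 9/20, and the value is (7)·(9/20) + 3 = 123/20.
For the receiver: with q = P(Forehand), equating Left's and Center's payoffs gives 11q − 1 = −9q + 12 ⇒ q = 13/20.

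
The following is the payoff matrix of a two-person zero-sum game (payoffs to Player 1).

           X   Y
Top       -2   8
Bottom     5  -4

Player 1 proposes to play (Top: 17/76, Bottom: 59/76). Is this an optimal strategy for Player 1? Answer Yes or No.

No

Against X this mix gives (17/76)·(-2) + (59/76)·5 = 261/76.
Against Y this mix gives (17/76)·8 + (59/76)·(-4) = -25/19.
Player 2 will play Y, holding Player 1 to -25/19. Shifting weight toward the row that does better against Y would raise this floor (the equalizing mix achieves 32/19 against both Y and X), so the proposed strategy is not optimal.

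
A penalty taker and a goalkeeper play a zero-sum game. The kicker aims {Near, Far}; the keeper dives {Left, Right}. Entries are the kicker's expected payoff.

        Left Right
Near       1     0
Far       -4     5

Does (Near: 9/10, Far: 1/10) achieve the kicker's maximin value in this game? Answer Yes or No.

Yes

Against Left this mix gives (9/10)·1 + (1/10)·(-4) = 1/2.
Against Right this mix gives (9/10)·0 + (1/10)·5 = 1/2.
All of the keeper's active replies (Left, Right) yield 1/2, and no column does worse for the kicker. The mix makes the keeper indifferent and guarantees 1/2, so it is optimal.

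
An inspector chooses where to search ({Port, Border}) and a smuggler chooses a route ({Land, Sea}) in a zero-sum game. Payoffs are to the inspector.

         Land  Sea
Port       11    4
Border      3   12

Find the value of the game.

15/2

Row minima: Port → 4, Border → 3; maximin = 4.
Column maxima: Land → 11, Sea → 12; minimax = 11.
4 ≠ 11, so there is no saddle point; optimal play is mixed.
Let the inspector play Port with probability p. Expected payoff against Land: 11p + 3(1−p) = 8p + 3; against Sea: 4p + 12(1−p) = −8p + 12.
Setting these equal: 8p + 3 = −8p + 12 ⇒ 16p = 9 ⇒ p = 9/16, and the value is (8)·(9/16) + 3 = 15/2.
For the smuggler: with q = P(Land), equating Port's and Border's payoffs gives 7q + 4 = −9q + 12 ⇒ q = 1/2.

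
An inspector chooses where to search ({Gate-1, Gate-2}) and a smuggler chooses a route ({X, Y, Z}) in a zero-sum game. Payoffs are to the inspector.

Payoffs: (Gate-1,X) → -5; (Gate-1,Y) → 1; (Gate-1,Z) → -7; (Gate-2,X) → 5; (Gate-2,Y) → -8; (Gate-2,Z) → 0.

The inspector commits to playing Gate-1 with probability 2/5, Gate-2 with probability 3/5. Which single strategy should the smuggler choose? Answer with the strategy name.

Y

If the smuggler plays X, the inspector's expected payoff is (2/5)·(-5) + (3/5)·5 = 1.
If the smuggler plays Y, the inspector's expected payoff is (2/5)·1 + (3/5)·(-8) = -22/5.
If the smuggler plays Z, the inspector's expected payoff is (2/5)·(-7) + (3/5)·0 = -14/5.
The smuggler minimizes the inspector's payoff; the smallest is -22/5, so the best response is Y.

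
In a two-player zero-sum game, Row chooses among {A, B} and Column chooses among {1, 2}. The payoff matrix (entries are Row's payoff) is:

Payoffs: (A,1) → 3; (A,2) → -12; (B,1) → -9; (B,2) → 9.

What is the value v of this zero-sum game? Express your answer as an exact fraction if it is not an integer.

Row minima: A → -12, B → -9; maximin = -9.
Column maxima: 1 → 3, 2 → 9; minimax = 3.
-9 ≠ 3, so there is no saddle point; optimal play is mixed.
Let Row play A with probability p. Expected payoff against 1: 3p + (-9)(1−p) = 12p − 9; against 2: (-12)p + 9(1−p) = −21p + 9.
Setting these equal: 12p − 9 = −21p + 9 ⇒ 33p = 18 ⇒ p = 6/11, and the value is (12)·(6/11) − 9 = -27/11.
For Column: with q = P(1), equating A's and B's payoffs gives 15q − 12 = −18q + 9 ⇒ q = 7/11.

-27/11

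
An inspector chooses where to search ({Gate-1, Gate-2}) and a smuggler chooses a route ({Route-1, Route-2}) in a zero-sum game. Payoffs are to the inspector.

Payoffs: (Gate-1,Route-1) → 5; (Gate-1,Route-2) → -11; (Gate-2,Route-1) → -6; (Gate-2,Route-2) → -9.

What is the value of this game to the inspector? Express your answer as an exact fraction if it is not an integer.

Row minima: Gate-1 → -11, Gate-2 → -9; maximin = -9.
Column maxima: Route-1 → 5, Route-2 → -9; minimax = -9.
Since maximin = minimax = -9, there is a saddle point and the value is -9.

-9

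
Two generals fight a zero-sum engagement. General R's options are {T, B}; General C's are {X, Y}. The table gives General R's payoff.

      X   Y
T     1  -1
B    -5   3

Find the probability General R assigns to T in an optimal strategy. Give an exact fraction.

Row minima: T → -1, B → -5; maximin = -1.
Column maxima: X → 1, Y → 3; minimax = 1.
-1 ≠ 1, so there is no saddle point; optimal play is mixed.
Let General R play T with probability p. Expected payoff against X: 1p + (-5)(1−p) = 6p − 5; against Y: (-1)p + 3(1−p) = −4p + 3.
Setting these equal: 6p − 5 = −4p + 3 ⇒ 10p = 8 ⇒ p = 4/5, and the value is (6)·(4/5) − 5 = -1/5.
For General C: with q = P(X), equating T's and B's payoffs gives 2q − 1 = −8q + 3 ⇒ q = 2/5.

4/5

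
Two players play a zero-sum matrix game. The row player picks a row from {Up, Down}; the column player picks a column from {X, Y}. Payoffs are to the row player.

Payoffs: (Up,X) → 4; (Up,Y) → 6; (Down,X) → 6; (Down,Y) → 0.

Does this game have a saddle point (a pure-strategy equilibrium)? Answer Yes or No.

No

Row minima: Up → 4, Down → 0; maximin = 4.
Column maxima: X → 6, Y → 6; minimax = 6.
4 ≠ 6, so no pure-strategy equilibrium exists.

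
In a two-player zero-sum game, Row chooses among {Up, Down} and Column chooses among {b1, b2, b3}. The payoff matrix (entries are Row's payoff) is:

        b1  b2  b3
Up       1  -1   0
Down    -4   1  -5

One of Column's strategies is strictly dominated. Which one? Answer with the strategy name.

b1

b3 holds Row's payoff strictly below b1 in every row: 0 < 1, -5 < -4.
So b1 is strictly dominated for Column.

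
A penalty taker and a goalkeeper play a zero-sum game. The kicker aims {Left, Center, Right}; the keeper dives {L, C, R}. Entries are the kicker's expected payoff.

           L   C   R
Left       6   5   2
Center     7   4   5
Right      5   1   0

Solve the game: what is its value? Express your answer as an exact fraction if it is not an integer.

17/4

Row minima: Left → 2, Center → 4, Right → 0; maximin = 4.
Column maxima: L → 7, C → 5, R → 5; minimax = 5.
4 ≠ 5, so there is no saddle point; optimal play is mixed.
Right is strictly dominated by Left, so the kicker never plays it.
L is strictly dominated by C (it gives the kicker strictly more in every row), so the keeper never plays it.
On the remaining 2×2 (Left, Center vs C, R):
Let the kicker play Left with probability p. Expected payoff against C: 5p + 4(1−p) = p + 4; against R: 2p + 5(1−p) = −3p + 5.
Setting these equal: p + 4 = −3p + 5 ⇒ 4p = 1 ⇒ p = 1/4, and the value is (1)·(1/4) + 4 = 17/4.
For the keeper: with q = P(C), equating Left's and Center's payoffs gives 3q + 2 = −q + 5 ⇒ q = 3/4.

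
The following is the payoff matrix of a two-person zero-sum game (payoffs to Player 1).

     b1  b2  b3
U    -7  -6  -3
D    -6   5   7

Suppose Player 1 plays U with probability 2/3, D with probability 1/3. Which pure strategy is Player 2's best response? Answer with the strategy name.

If Player 2 plays b1, Player 1's expected payoff is (2/3)·(-7) + (1/3)·(-6) = -20/3.
If Player 2 plays b2, Player 1's expected payoff is (2/3)·(-6) + (1/3)·5 = -7/3.
If Player 2 plays b3, Player 1's expected payoff is (2/3)·(-3) + (1/3)·7 = 1/3.
Player 2 minimizes Player 1's payoff; the smallest is -20/3, so the best response is b1.

b1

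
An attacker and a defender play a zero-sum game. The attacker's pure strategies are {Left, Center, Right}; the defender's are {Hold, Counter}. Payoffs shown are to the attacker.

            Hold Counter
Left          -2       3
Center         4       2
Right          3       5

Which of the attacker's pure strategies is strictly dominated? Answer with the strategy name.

Right gives a strictly higher payoff than Left against every column: 3 > -2, 5 > 3.
So Left is strictly dominated and the attacker never plays it.

Left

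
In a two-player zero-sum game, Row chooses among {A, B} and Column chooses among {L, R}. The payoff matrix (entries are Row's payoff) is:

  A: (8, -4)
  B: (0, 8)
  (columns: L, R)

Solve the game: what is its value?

16/5

Row minima: A → -4, B → 0; maximin = 0.
Column maxima: L → 8, R → 8; minimax = 8.
0 ≠ 8, so there is no saddle point; optimal play is mixed.
Let Row play A with probability p. Expected payoff against L: 8p + 0(1−p) = 8p; against R: (-4)p + 8(1−p) = −12p + 8.
Setting these equal: 8p = −12p + 8 ⇒ 20p = 8 ⇒ p = 2/5, and the value is (8)·(2/5) = 16/5.
For Column: with q = P(L), equating A's and B's payoffs gives 12q − 4 = −8q + 8 ⇒ q = 3/5.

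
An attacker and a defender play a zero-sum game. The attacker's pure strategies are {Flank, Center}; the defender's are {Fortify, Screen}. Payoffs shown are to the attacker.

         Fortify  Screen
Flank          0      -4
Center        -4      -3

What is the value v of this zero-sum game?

Row minima: Flank → -4, Center → -4; maximin = -4.
Column maxima: Fortify → 0, Screen → -3; minimax = -3.
-4 ≠ -3, so there is no saddle point; optimal play is mixed.
Let the attacker play Flank with probability p. Expected payoff against Fortify: 0p + (-4)(1−p) = 4p − 4; against Screen: (-4)p + (-3)(1−p) = −p − 3.
Setting these equal: 4p − 4 = −p − 3 ⇒ 5p = 1 ⇒ p = 1/5, and the value is (4)·(1/5) − 4 = -16/5.
For the defender: with q = P(Fortify), equating Flank's and Center's payoffs gives 4q − 4 = −q − 3 ⇒ q = 1/5.

-16/5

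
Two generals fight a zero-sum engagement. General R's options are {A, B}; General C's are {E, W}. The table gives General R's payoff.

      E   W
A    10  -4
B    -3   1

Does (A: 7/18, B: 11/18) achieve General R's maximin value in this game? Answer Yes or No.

Against E this mix gives (7/18)·10 + (11/18)·(-3) = 37/18.
Against W this mix gives (7/18)·(-4) + (11/18)·1 = -17/18.
General C will play W, holding General R to -17/18. Shifting weight toward the row that does better against W would raise this floor (the equalizing mix achieves -1/9 against both W and E), so the proposed strategy is not optimal.

No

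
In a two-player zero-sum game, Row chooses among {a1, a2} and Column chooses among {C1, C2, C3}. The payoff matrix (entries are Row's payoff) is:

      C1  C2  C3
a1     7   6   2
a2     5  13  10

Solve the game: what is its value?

Row minima: a1 → 2, a2 → 5; maximin = 5.
Column maxima: C1 → 7, C2 → 13, C3 → 10; minimax = 7.
5 ≠ 7, so there is no saddle point; optimal play is mixed.
C2 is strictly dominated by C3 (it gives Row strictly more in every row), so Column never plays it.
On the remaining 2×2 (a1, a2 vs C1, C3):
Let Row play a1 with probability p. Expected payoff against C1: 7p + 5(1−p) = 2p + 5; against C3: 2p + 10(1−p) = −8p + 10.
Setting these equal: 2p + 5 = −8p + 10 ⇒ 10p = 5 ⇒ p = 1/2, and the value is (2)·(1/2) + 5 = 6.
For Column: with q = P(C1), equating a1's and a2's payoffs gives 5q + 2 = −5q + 10 ⇒ q = 4/5.

6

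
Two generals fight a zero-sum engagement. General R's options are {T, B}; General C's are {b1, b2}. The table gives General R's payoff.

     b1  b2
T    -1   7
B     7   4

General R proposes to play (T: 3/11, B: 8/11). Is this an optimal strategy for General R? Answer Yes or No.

Yes

Against b1 this mix gives (3/11)·(-1) + (8/11)·7 = 53/11.
Against b2 this mix gives (3/11)·7 + (8/11)·4 = 53/11.
All of General C's active replies (b1, b2) yield 53/11, and no column does worse for General R. The mix makes General C indifferent and guarantees 53/11, so it is optimal.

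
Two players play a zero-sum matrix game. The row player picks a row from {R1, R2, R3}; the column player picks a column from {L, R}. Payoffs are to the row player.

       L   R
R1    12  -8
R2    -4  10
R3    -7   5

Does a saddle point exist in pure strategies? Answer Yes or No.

Row minima: R1 → -8, R2 → -4, R3 → -7; maximin = -4.
Column maxima: L → 12, R → 10; minimax = 10.
-4 ≠ 10, so no pure-strategy equilibrium exists.

No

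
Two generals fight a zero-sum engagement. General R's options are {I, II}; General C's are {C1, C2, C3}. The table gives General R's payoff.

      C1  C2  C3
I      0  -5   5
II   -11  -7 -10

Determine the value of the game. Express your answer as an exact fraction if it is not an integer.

Row minima: I → -5, II → -11; maximin = -5.
Column maxima: C1 → 0, C2 → -5, C3 → 5; minimax = -5.
Since maximin = minimax = -5, there is a saddle point and the value is -5.

-5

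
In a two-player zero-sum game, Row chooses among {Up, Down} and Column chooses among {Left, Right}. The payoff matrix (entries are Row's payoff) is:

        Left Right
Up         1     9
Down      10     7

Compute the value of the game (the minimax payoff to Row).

83/11

Row minima: Up → 1, Down → 7; maximin = 7.
Column maxima: Left → 10, Right → 9; minimax = 9.
7 ≠ 9, so there is no saddle point; optimal play is mixed.
Let Row play Up with probability p. Expected payoff against Left: 1p + 10(1−p) = −9p + 10; against Right: 9p + 7(1−p) = 2p + 7.
Setting these equal: −9p + 10 = 2p + 7 ⇒ −11p = -3 ⇒ p = 3/11, and the value is (-9)·(3/11) + 10 = 83/11.
For Column: with q = P(Left), equating Up's and Down's payoffs gives −8q + 9 = 3q + 7 ⇒ q = 2/11.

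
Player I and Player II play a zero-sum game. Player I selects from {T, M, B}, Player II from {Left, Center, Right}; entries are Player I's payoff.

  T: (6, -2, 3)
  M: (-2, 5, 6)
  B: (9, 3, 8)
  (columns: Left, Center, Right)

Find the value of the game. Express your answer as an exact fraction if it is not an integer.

Row minima: T → -2, M → -2, B → 3; maximin = 3.
Column maxima: Left → 9, Center → 5, Right → 8; minimax = 5.
3 ≠ 5, so there is no saddle point; optimal play is mixed.
T is strictly dominated by B, so Player I never plays it.
Right is strictly dominated by Center (it gives Player I strictly more in every row), so Player II never plays it.
On the remaining 2×2 (M, B vs Left, Center):
Let Player I play M with probability p. Expected payoff against Left: (-2)p + 9(1−p) = −11p + 9; against Center: 5p + 3(1−p) = 2p + 3.
Setting these equal: −11p + 9 = 2p + 3 ⇒ −13p = -6 ⇒ p = 6/13, and the value is (-11)·(6/13) + 9 = 51/13.
For Player II: with q = P(Left), equating M's and B's payoffs gives −7q + 5 = 6q + 3 ⇒ q = 2/13.

51/13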